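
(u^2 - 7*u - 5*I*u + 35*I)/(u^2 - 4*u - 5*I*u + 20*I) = (u - 7)/(u - 4)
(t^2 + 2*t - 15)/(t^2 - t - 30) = (t - 3)/(t - 6)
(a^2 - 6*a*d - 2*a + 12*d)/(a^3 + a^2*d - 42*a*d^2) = (a - 2)/(a*(a + 7*d))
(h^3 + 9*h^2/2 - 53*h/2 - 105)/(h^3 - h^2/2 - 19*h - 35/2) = (h + 6)/(h + 1)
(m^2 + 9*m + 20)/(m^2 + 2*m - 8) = (m + 5)/(m - 2)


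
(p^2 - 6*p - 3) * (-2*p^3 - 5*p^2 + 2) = -2*p^5 + 7*p^4 + 36*p^3 + 17*p^2 - 12*p - 6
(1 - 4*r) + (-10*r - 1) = -14*r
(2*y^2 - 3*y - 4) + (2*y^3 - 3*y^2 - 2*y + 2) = 2*y^3 - y^2 - 5*y - 2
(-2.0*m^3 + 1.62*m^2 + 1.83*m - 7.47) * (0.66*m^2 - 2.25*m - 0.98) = -1.32*m^5 + 5.5692*m^4 - 0.4772*m^3 - 10.6353*m^2 + 15.0141*m + 7.3206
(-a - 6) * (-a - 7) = a^2 + 13*a + 42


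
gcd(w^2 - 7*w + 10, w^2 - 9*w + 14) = w - 2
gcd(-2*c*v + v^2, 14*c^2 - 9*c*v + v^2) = -2*c + v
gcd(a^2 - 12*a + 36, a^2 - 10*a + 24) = a - 6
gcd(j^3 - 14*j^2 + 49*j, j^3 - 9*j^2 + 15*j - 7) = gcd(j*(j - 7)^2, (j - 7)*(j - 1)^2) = j - 7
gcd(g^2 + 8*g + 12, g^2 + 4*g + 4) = g + 2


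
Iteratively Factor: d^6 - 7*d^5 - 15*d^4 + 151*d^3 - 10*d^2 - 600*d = (d + 2)*(d^5 - 9*d^4 + 3*d^3 + 145*d^2 - 300*d) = (d - 5)*(d + 2)*(d^4 - 4*d^3 - 17*d^2 + 60*d) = (d - 5)^2*(d + 2)*(d^3 + d^2 - 12*d) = d*(d - 5)^2*(d + 2)*(d^2 + d - 12) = d*(d - 5)^2*(d - 3)*(d + 2)*(d + 4)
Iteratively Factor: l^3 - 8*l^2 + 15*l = (l)*(l^2 - 8*l + 15) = l*(l - 5)*(l - 3)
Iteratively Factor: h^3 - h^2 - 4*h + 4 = (h - 1)*(h^2 - 4) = (h - 2)*(h - 1)*(h + 2)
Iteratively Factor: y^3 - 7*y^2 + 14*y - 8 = (y - 4)*(y^2 - 3*y + 2) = (y - 4)*(y - 2)*(y - 1)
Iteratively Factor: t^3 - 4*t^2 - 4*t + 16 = (t - 2)*(t^2 - 2*t - 8) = (t - 4)*(t - 2)*(t + 2)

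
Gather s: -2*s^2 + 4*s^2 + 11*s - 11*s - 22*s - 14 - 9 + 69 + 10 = 2*s^2 - 22*s + 56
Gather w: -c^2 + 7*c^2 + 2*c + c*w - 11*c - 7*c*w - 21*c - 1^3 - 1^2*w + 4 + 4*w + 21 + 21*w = 6*c^2 - 30*c + w*(24 - 6*c) + 24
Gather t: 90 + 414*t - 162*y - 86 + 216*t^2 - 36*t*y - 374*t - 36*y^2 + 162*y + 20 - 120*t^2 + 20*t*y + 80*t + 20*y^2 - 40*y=96*t^2 + t*(120 - 16*y) - 16*y^2 - 40*y + 24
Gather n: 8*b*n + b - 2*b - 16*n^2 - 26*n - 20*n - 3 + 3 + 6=-b - 16*n^2 + n*(8*b - 46) + 6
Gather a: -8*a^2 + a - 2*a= -8*a^2 - a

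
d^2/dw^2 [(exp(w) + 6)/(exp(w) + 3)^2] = exp(w)/(exp(w) + 3)^2 + 6*exp(2*w)/(exp(w) + 3)^4 - 36*exp(w)/(exp(w) + 3)^4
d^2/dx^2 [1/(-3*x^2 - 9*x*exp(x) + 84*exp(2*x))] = ((x^2 + 3*x*exp(x) - 28*exp(2*x))*(3*x*exp(x) - 112*exp(2*x) + 6*exp(x) + 2) - 2*(3*x*exp(x) + 2*x - 56*exp(2*x) + 3*exp(x))^2)/(3*(x^2 + 3*x*exp(x) - 28*exp(2*x))^3)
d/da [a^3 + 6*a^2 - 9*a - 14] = 3*a^2 + 12*a - 9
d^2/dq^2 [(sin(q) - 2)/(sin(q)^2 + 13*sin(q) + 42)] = (-sin(q)^5 + 21*sin(q)^4 + 332*sin(q)^3 + 536*sin(q)^2 - 3264*sin(q) - 1600)/(sin(q)^2 + 13*sin(q) + 42)^3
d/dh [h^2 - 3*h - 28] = 2*h - 3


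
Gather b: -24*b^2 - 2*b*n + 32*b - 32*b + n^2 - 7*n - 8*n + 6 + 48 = -24*b^2 - 2*b*n + n^2 - 15*n + 54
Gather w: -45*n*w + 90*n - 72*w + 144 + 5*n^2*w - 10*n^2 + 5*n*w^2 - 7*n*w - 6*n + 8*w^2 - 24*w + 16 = -10*n^2 + 84*n + w^2*(5*n + 8) + w*(5*n^2 - 52*n - 96) + 160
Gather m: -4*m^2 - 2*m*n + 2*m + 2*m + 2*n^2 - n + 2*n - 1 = -4*m^2 + m*(4 - 2*n) + 2*n^2 + n - 1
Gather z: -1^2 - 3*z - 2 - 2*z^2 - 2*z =-2*z^2 - 5*z - 3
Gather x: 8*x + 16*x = 24*x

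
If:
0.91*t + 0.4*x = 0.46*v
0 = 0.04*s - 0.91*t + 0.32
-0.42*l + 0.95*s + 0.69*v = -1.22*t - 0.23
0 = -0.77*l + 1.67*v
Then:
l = 1.92274156866821*x + 1.41194031299541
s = 0.195135682968272*x - 0.513334448159059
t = 0.00857739265794602*x + 0.32908420008092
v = 0.886533537649415*x + 0.651014395812256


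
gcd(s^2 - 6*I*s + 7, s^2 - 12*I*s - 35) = s - 7*I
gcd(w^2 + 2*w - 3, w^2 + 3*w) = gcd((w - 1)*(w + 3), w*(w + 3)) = w + 3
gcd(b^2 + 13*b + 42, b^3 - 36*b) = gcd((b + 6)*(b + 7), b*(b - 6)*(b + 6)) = b + 6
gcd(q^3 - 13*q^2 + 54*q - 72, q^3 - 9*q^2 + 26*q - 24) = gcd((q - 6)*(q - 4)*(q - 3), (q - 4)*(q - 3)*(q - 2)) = q^2 - 7*q + 12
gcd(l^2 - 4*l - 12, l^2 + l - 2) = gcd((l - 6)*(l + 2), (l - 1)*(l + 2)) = l + 2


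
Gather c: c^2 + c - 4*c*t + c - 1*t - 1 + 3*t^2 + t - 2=c^2 + c*(2 - 4*t) + 3*t^2 - 3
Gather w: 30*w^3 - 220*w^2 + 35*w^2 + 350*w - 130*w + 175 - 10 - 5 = 30*w^3 - 185*w^2 + 220*w + 160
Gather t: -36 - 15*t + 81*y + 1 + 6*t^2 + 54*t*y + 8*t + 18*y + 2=6*t^2 + t*(54*y - 7) + 99*y - 33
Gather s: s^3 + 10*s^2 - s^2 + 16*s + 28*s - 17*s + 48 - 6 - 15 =s^3 + 9*s^2 + 27*s + 27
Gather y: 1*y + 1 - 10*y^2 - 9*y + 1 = -10*y^2 - 8*y + 2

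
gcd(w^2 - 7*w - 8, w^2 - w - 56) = w - 8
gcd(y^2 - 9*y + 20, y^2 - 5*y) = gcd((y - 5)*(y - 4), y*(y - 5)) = y - 5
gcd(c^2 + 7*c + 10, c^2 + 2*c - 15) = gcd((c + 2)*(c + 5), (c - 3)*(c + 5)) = c + 5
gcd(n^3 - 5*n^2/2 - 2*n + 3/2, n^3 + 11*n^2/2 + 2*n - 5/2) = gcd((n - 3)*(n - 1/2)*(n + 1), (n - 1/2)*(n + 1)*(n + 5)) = n^2 + n/2 - 1/2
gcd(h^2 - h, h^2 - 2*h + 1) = h - 1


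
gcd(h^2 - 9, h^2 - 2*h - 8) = 1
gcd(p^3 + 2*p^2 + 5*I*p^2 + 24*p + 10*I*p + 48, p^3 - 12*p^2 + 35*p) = 1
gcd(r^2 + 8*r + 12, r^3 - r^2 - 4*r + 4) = r + 2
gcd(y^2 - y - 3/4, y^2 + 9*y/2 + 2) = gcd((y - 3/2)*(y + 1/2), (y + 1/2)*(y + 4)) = y + 1/2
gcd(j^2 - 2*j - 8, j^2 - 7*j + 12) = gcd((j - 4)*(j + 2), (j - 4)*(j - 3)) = j - 4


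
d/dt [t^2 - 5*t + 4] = 2*t - 5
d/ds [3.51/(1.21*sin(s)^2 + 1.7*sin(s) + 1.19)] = -(8.4942*sin(s) + 5.967)*cos(s)/(1.21*sin(s)^2 + 1.7*sin(s) + 1.19)^2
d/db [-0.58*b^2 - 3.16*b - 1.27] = -1.16*b - 3.16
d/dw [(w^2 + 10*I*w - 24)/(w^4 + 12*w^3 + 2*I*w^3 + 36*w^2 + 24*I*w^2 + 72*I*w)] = (-2*w^4 - 32*I*w^3 + w^2*(136 - 48*I) + w*(288 + 144*I) + 288*I)/(w^7 + w^6*(18 + 4*I) + w^5*(104 + 72*I) + w^4*(144 + 432*I) + w^3*(-432 + 864*I) - 864*w^2)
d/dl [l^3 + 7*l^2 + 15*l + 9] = 3*l^2 + 14*l + 15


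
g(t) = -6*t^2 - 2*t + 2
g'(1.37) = -18.44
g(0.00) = 2.00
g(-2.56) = -32.20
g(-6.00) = -202.00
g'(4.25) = -53.00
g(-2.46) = -29.39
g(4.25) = -114.88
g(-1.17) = -3.87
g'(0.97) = -13.64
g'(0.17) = -4.04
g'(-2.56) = 28.72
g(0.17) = 1.49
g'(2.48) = -31.76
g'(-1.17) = 12.04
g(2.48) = -39.86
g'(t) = -12*t - 2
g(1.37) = -12.00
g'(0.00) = -2.00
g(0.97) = -5.59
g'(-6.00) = 70.00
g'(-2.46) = 27.52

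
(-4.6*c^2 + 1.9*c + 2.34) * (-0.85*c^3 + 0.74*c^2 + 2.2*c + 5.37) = 3.91*c^5 - 5.019*c^4 - 10.703*c^3 - 18.7904*c^2 + 15.351*c + 12.5658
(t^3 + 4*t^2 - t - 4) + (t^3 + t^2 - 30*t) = 2*t^3 + 5*t^2 - 31*t - 4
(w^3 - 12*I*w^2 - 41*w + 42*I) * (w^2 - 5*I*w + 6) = w^5 - 17*I*w^4 - 95*w^3 + 175*I*w^2 - 36*w + 252*I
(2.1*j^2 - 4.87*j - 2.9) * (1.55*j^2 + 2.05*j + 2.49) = 3.255*j^4 - 3.2435*j^3 - 9.2495*j^2 - 18.0713*j - 7.221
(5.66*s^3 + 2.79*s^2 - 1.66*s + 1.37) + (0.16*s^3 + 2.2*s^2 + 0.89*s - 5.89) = 5.82*s^3 + 4.99*s^2 - 0.77*s - 4.52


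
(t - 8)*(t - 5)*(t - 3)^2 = t^4 - 19*t^3 + 127*t^2 - 357*t + 360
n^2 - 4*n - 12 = (n - 6)*(n + 2)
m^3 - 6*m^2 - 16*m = m*(m - 8)*(m + 2)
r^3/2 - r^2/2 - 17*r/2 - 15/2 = (r/2 + 1/2)*(r - 5)*(r + 3)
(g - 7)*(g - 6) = g^2 - 13*g + 42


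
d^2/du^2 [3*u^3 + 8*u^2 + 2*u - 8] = 18*u + 16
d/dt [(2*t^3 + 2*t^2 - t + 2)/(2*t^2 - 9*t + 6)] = 4*(t^4 - 9*t^3 + 5*t^2 + 4*t + 3)/(4*t^4 - 36*t^3 + 105*t^2 - 108*t + 36)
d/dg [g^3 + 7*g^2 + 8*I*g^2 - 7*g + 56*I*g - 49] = 3*g^2 + g*(14 + 16*I) - 7 + 56*I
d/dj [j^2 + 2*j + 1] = 2*j + 2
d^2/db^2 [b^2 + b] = 2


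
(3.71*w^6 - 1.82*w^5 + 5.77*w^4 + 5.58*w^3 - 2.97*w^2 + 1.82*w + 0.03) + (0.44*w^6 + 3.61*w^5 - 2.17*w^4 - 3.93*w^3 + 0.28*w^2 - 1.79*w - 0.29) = 4.15*w^6 + 1.79*w^5 + 3.6*w^4 + 1.65*w^3 - 2.69*w^2 + 0.03*w - 0.26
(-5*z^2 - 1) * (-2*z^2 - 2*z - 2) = 10*z^4 + 10*z^3 + 12*z^2 + 2*z + 2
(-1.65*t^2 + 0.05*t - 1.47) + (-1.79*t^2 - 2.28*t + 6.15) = -3.44*t^2 - 2.23*t + 4.68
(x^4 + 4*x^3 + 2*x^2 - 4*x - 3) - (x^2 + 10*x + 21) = x^4 + 4*x^3 + x^2 - 14*x - 24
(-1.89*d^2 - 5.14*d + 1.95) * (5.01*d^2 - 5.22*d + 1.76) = -9.4689*d^4 - 15.8856*d^3 + 33.2739*d^2 - 19.2254*d + 3.432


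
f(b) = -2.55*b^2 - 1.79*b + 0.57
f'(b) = -5.1*b - 1.79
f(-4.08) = -34.58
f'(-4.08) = 19.02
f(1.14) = -4.78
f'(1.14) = -7.60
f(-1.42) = -2.03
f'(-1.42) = 5.45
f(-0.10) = 0.72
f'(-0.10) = -1.28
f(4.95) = -70.77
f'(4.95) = -27.04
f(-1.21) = -1.00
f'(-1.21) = 4.38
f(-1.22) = -1.04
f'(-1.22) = 4.43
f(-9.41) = -208.38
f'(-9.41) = 46.20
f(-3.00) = -17.01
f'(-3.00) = 13.51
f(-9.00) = -189.87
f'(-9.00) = 44.11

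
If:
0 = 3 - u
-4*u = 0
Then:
No Solution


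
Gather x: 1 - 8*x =1 - 8*x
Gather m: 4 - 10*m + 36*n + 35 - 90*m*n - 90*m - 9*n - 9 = m*(-90*n - 100) + 27*n + 30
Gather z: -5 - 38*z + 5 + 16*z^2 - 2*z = 16*z^2 - 40*z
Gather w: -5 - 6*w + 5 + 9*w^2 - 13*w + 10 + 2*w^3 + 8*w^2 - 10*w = 2*w^3 + 17*w^2 - 29*w + 10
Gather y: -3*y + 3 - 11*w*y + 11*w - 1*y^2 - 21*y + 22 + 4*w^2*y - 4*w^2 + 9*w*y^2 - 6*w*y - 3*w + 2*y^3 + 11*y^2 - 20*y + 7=-4*w^2 + 8*w + 2*y^3 + y^2*(9*w + 10) + y*(4*w^2 - 17*w - 44) + 32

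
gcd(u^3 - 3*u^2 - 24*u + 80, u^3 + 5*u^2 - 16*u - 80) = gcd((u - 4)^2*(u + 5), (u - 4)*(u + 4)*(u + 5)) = u^2 + u - 20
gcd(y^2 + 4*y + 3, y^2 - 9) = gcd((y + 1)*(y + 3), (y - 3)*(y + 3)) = y + 3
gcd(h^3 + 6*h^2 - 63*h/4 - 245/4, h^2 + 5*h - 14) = h + 7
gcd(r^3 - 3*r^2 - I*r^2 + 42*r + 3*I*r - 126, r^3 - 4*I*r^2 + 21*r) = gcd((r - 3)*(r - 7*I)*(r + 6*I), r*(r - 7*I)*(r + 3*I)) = r - 7*I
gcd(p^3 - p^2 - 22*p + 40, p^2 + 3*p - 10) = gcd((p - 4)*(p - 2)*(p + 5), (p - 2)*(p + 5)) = p^2 + 3*p - 10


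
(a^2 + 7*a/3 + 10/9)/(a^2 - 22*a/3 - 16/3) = (a + 5/3)/(a - 8)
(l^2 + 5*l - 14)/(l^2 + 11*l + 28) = (l - 2)/(l + 4)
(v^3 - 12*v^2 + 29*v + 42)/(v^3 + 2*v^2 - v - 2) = (v^2 - 13*v + 42)/(v^2 + v - 2)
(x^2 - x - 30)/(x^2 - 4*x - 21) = (-x^2 + x + 30)/(-x^2 + 4*x + 21)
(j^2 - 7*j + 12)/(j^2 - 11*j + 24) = (j - 4)/(j - 8)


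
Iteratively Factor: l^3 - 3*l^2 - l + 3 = (l - 3)*(l^2 - 1) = (l - 3)*(l - 1)*(l + 1)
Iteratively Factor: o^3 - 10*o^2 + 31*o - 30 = (o - 3)*(o^2 - 7*o + 10) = (o - 5)*(o - 3)*(o - 2)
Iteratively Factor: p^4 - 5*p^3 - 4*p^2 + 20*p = (p - 5)*(p^3 - 4*p) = (p - 5)*(p + 2)*(p^2 - 2*p) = p*(p - 5)*(p + 2)*(p - 2)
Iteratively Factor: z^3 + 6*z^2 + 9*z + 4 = (z + 1)*(z^2 + 5*z + 4) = (z + 1)*(z + 4)*(z + 1)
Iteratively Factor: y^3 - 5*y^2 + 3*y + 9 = (y + 1)*(y^2 - 6*y + 9) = (y - 3)*(y + 1)*(y - 3)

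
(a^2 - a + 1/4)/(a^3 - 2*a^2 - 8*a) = (-a^2 + a - 1/4)/(a*(-a^2 + 2*a + 8))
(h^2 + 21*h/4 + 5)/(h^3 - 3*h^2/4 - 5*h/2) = (h + 4)/(h*(h - 2))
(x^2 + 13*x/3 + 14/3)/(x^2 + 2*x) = (x + 7/3)/x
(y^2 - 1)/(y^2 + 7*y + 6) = (y - 1)/(y + 6)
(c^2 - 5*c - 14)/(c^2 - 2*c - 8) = (c - 7)/(c - 4)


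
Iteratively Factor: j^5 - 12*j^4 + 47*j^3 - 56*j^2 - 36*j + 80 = (j - 2)*(j^4 - 10*j^3 + 27*j^2 - 2*j - 40) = (j - 4)*(j - 2)*(j^3 - 6*j^2 + 3*j + 10) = (j - 5)*(j - 4)*(j - 2)*(j^2 - j - 2) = (j - 5)*(j - 4)*(j - 2)*(j + 1)*(j - 2)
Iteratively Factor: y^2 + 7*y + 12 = (y + 4)*(y + 3)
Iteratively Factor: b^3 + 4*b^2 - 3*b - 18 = (b + 3)*(b^2 + b - 6) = (b + 3)^2*(b - 2)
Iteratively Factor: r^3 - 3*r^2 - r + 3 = (r + 1)*(r^2 - 4*r + 3) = (r - 1)*(r + 1)*(r - 3)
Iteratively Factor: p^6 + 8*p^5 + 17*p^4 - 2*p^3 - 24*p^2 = (p - 1)*(p^5 + 9*p^4 + 26*p^3 + 24*p^2) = (p - 1)*(p + 4)*(p^4 + 5*p^3 + 6*p^2) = (p - 1)*(p + 3)*(p + 4)*(p^3 + 2*p^2) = p*(p - 1)*(p + 3)*(p + 4)*(p^2 + 2*p) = p*(p - 1)*(p + 2)*(p + 3)*(p + 4)*(p)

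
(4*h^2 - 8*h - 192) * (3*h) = 12*h^3 - 24*h^2 - 576*h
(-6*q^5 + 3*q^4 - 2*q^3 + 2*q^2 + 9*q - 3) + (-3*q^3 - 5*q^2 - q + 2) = -6*q^5 + 3*q^4 - 5*q^3 - 3*q^2 + 8*q - 1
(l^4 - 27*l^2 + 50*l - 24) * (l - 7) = l^5 - 7*l^4 - 27*l^3 + 239*l^2 - 374*l + 168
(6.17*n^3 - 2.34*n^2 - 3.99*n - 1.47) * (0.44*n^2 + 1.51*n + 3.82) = 2.7148*n^5 + 8.2871*n^4 + 18.2804*n^3 - 15.6105*n^2 - 17.4615*n - 5.6154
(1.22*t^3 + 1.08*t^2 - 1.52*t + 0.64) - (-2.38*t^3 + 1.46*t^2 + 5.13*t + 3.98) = 3.6*t^3 - 0.38*t^2 - 6.65*t - 3.34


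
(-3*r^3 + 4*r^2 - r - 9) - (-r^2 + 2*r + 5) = -3*r^3 + 5*r^2 - 3*r - 14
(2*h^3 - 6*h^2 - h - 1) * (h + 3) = 2*h^4 - 19*h^2 - 4*h - 3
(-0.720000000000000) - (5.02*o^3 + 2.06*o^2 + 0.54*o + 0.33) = -5.02*o^3 - 2.06*o^2 - 0.54*o - 1.05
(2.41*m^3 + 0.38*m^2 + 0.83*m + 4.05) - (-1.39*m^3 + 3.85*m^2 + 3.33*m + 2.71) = 3.8*m^3 - 3.47*m^2 - 2.5*m + 1.34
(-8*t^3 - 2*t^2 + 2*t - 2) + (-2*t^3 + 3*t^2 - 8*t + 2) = -10*t^3 + t^2 - 6*t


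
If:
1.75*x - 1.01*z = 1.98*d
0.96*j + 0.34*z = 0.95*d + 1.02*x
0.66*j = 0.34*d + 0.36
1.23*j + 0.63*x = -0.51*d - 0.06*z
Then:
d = 1.77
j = 1.46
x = -3.38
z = -9.32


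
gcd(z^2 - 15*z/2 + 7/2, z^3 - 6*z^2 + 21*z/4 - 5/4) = z - 1/2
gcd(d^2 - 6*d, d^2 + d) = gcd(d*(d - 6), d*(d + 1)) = d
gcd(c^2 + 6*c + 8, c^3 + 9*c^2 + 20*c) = c + 4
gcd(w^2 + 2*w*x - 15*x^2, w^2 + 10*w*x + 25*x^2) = w + 5*x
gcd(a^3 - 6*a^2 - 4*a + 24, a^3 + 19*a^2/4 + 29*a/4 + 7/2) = a + 2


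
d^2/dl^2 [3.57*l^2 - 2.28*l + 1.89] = 7.14000000000000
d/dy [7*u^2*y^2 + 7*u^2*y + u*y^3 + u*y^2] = u*(14*u*y + 7*u + 3*y^2 + 2*y)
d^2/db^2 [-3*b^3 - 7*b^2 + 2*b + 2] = -18*b - 14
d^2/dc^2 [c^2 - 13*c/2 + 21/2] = 2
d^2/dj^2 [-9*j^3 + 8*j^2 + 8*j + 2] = 16 - 54*j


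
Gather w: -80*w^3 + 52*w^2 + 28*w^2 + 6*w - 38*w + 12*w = -80*w^3 + 80*w^2 - 20*w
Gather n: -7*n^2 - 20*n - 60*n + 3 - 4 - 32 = -7*n^2 - 80*n - 33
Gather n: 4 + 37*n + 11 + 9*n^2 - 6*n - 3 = 9*n^2 + 31*n + 12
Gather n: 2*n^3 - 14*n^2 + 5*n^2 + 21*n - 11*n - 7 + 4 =2*n^3 - 9*n^2 + 10*n - 3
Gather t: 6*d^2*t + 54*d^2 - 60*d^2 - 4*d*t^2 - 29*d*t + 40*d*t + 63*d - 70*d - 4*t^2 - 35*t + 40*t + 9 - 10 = -6*d^2 - 7*d + t^2*(-4*d - 4) + t*(6*d^2 + 11*d + 5) - 1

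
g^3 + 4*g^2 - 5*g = g*(g - 1)*(g + 5)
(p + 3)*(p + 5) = p^2 + 8*p + 15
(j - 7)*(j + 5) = j^2 - 2*j - 35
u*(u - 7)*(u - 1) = u^3 - 8*u^2 + 7*u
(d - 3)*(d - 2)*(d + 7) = d^3 + 2*d^2 - 29*d + 42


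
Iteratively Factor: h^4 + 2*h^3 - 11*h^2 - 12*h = (h + 1)*(h^3 + h^2 - 12*h) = (h + 1)*(h + 4)*(h^2 - 3*h) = (h - 3)*(h + 1)*(h + 4)*(h)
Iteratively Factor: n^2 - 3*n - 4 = (n + 1)*(n - 4)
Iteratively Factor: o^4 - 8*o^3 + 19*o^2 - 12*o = (o)*(o^3 - 8*o^2 + 19*o - 12) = o*(o - 1)*(o^2 - 7*o + 12) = o*(o - 4)*(o - 1)*(o - 3)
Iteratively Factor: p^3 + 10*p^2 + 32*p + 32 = (p + 4)*(p^2 + 6*p + 8) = (p + 4)^2*(p + 2)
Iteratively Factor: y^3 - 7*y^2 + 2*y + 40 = (y - 4)*(y^2 - 3*y - 10) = (y - 5)*(y - 4)*(y + 2)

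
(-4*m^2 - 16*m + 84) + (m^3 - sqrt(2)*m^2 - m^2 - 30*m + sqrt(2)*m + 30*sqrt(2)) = m^3 - 5*m^2 - sqrt(2)*m^2 - 46*m + sqrt(2)*m + 30*sqrt(2) + 84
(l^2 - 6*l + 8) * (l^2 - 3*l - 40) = l^4 - 9*l^3 - 14*l^2 + 216*l - 320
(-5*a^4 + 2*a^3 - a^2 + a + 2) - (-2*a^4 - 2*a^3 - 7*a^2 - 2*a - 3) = -3*a^4 + 4*a^3 + 6*a^2 + 3*a + 5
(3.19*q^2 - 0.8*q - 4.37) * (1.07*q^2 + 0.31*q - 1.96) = 3.4133*q^4 + 0.1329*q^3 - 11.1763*q^2 + 0.2133*q + 8.5652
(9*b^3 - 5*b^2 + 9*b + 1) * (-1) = -9*b^3 + 5*b^2 - 9*b - 1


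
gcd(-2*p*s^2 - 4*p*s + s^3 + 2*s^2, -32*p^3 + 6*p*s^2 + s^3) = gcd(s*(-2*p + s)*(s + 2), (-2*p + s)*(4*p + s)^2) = 2*p - s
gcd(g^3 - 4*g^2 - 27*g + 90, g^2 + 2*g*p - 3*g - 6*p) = g - 3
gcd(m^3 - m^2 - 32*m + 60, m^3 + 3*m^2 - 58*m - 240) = m + 6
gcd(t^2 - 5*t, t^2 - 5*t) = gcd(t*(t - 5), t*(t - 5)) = t^2 - 5*t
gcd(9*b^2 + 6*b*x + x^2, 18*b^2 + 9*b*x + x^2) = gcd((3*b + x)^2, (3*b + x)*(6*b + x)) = 3*b + x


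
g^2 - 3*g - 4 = (g - 4)*(g + 1)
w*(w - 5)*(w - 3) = w^3 - 8*w^2 + 15*w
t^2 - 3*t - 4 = (t - 4)*(t + 1)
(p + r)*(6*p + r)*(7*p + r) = 42*p^3 + 55*p^2*r + 14*p*r^2 + r^3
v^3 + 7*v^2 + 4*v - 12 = (v - 1)*(v + 2)*(v + 6)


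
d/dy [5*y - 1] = 5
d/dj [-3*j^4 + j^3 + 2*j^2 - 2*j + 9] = -12*j^3 + 3*j^2 + 4*j - 2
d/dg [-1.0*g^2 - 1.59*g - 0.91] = -2.0*g - 1.59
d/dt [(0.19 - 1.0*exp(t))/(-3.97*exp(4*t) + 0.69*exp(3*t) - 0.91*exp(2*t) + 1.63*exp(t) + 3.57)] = (-11.91*exp(4*t) + 4.3972*exp(3*t) - 1.3033*exp(2*t) + 0.3458*exp(t) - 3.8797)*exp(t)/(15.7609*exp(8*t) - 5.4786*exp(7*t) + 7.7015*exp(6*t) - 14.198*exp(5*t) - 25.2683*exp(4*t) + 1.96*exp(3*t) - 3.8405*exp(2*t) + 11.6382*exp(t) + 12.7449)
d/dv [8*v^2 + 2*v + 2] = 16*v + 2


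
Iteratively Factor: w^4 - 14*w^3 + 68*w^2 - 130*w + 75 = (w - 1)*(w^3 - 13*w^2 + 55*w - 75) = (w - 5)*(w - 1)*(w^2 - 8*w + 15) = (w - 5)^2*(w - 1)*(w - 3)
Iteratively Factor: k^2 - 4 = (k + 2)*(k - 2)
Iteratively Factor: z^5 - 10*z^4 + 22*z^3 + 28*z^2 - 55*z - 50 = (z + 1)*(z^4 - 11*z^3 + 33*z^2 - 5*z - 50) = (z + 1)^2*(z^3 - 12*z^2 + 45*z - 50) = (z - 5)*(z + 1)^2*(z^2 - 7*z + 10) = (z - 5)*(z - 2)*(z + 1)^2*(z - 5)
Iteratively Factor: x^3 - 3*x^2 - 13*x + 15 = (x + 3)*(x^2 - 6*x + 5) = (x - 1)*(x + 3)*(x - 5)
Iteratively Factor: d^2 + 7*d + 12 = (d + 4)*(d + 3)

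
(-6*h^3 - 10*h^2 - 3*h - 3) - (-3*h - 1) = -6*h^3 - 10*h^2 - 2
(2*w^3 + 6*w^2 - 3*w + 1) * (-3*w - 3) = -6*w^4 - 24*w^3 - 9*w^2 + 6*w - 3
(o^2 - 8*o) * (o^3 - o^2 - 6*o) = o^5 - 9*o^4 + 2*o^3 + 48*o^2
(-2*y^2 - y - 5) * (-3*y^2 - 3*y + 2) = 6*y^4 + 9*y^3 + 14*y^2 + 13*y - 10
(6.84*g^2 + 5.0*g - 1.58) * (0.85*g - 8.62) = 5.814*g^3 - 54.7108*g^2 - 44.443*g + 13.6196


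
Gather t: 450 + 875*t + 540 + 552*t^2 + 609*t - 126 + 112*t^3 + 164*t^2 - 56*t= 112*t^3 + 716*t^2 + 1428*t + 864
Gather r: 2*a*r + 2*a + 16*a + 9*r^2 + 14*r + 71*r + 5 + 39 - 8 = 18*a + 9*r^2 + r*(2*a + 85) + 36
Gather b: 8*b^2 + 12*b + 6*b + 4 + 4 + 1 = 8*b^2 + 18*b + 9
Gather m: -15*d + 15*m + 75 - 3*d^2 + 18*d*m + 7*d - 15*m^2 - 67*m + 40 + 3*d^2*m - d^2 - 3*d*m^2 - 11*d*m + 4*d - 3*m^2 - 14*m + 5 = -4*d^2 - 4*d + m^2*(-3*d - 18) + m*(3*d^2 + 7*d - 66) + 120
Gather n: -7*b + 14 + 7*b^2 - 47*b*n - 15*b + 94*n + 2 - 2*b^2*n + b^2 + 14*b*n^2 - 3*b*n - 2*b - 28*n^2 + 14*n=8*b^2 - 24*b + n^2*(14*b - 28) + n*(-2*b^2 - 50*b + 108) + 16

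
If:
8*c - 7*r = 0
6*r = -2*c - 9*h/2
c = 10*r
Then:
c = 0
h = 0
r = 0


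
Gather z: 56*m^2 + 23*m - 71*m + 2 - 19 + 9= 56*m^2 - 48*m - 8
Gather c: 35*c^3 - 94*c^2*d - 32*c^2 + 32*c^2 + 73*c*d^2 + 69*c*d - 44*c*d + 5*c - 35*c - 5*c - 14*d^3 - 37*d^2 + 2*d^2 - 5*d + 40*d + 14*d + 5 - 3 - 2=35*c^3 - 94*c^2*d + c*(73*d^2 + 25*d - 35) - 14*d^3 - 35*d^2 + 49*d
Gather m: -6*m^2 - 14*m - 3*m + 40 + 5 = -6*m^2 - 17*m + 45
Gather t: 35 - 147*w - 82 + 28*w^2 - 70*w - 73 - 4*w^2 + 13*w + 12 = 24*w^2 - 204*w - 108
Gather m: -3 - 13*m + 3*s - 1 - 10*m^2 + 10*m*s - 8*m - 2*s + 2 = -10*m^2 + m*(10*s - 21) + s - 2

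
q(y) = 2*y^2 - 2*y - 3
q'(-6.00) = -26.00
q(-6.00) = 81.00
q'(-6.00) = -26.00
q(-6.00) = 81.00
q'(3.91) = 13.64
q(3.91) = 19.76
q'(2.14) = 6.56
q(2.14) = 1.88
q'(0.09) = -1.64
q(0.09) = -3.16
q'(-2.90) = -13.60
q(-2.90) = 19.62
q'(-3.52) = -16.08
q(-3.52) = 28.82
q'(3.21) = 10.84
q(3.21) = 11.19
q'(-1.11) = -6.44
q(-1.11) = 1.68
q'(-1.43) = -7.72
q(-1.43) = 3.95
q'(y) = 4*y - 2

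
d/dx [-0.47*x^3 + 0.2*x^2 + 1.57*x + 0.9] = -1.41*x^2 + 0.4*x + 1.57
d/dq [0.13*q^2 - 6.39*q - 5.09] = 0.26*q - 6.39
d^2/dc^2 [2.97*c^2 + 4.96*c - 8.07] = 5.94000000000000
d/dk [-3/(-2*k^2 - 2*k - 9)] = 6*(-2*k - 1)/(2*k^2 + 2*k + 9)^2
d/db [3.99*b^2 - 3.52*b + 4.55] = 7.98*b - 3.52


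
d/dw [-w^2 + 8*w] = 8 - 2*w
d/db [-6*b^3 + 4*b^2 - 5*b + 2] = -18*b^2 + 8*b - 5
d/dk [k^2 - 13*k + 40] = 2*k - 13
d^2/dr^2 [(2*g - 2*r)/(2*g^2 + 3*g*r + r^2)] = 4*((g - r)*(3*g + 2*r)^2 + (2*g + 3*r)*(2*g^2 + 3*g*r + r^2))/(2*g^2 + 3*g*r + r^2)^3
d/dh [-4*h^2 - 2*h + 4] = -8*h - 2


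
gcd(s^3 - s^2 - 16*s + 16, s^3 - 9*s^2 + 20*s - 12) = s - 1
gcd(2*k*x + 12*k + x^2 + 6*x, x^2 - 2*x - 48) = x + 6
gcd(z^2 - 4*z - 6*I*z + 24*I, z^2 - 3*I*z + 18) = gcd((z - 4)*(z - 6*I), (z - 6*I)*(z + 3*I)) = z - 6*I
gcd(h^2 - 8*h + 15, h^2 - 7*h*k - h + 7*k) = 1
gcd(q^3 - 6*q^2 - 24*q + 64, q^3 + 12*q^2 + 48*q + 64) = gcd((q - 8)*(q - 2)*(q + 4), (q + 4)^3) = q + 4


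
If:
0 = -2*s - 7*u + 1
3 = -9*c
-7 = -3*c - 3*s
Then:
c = -1/3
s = 8/3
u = -13/21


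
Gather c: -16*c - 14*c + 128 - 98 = 30 - 30*c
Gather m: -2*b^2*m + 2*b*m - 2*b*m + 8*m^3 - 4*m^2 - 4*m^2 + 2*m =8*m^3 - 8*m^2 + m*(2 - 2*b^2)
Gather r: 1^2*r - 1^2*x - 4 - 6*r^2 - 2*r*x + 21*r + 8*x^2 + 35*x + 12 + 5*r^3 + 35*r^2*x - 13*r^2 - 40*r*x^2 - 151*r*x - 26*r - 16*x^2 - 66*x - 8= 5*r^3 + r^2*(35*x - 19) + r*(-40*x^2 - 153*x - 4) - 8*x^2 - 32*x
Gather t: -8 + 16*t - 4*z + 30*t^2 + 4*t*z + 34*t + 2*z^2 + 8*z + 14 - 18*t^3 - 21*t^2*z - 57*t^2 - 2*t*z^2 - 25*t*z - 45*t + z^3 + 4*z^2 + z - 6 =-18*t^3 + t^2*(-21*z - 27) + t*(-2*z^2 - 21*z + 5) + z^3 + 6*z^2 + 5*z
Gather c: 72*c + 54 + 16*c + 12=88*c + 66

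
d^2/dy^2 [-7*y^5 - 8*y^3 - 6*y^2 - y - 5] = -140*y^3 - 48*y - 12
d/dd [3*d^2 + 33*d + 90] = 6*d + 33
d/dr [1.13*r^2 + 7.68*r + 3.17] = 2.26*r + 7.68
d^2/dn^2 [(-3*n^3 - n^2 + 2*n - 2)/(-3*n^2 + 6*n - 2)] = 4*(45*n^3 - 36*n^2 - 18*n + 20)/(27*n^6 - 162*n^5 + 378*n^4 - 432*n^3 + 252*n^2 - 72*n + 8)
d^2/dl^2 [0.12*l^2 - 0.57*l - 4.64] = 0.240000000000000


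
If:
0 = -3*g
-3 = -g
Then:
No Solution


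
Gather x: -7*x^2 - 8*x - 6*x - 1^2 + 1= -7*x^2 - 14*x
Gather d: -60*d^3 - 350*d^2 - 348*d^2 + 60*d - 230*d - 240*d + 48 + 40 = -60*d^3 - 698*d^2 - 410*d + 88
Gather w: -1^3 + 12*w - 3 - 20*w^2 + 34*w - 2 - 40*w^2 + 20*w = -60*w^2 + 66*w - 6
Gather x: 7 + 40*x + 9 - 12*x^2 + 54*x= -12*x^2 + 94*x + 16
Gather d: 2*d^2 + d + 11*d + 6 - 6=2*d^2 + 12*d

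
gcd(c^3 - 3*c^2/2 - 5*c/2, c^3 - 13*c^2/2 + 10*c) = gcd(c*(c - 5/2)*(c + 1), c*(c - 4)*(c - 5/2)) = c^2 - 5*c/2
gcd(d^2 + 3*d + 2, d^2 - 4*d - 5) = d + 1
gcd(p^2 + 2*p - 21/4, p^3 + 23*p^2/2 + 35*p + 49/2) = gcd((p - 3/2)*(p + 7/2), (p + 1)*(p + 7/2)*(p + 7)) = p + 7/2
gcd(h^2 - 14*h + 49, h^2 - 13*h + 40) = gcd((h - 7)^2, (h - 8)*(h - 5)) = 1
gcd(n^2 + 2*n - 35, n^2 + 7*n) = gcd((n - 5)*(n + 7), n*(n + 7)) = n + 7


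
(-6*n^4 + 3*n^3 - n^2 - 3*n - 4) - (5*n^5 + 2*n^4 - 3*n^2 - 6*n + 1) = -5*n^5 - 8*n^4 + 3*n^3 + 2*n^2 + 3*n - 5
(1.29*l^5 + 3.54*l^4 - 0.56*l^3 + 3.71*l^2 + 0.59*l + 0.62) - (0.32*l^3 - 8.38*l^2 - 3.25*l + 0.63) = 1.29*l^5 + 3.54*l^4 - 0.88*l^3 + 12.09*l^2 + 3.84*l - 0.01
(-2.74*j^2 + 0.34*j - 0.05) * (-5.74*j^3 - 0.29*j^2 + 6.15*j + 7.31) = 15.7276*j^5 - 1.157*j^4 - 16.6626*j^3 - 17.9239*j^2 + 2.1779*j - 0.3655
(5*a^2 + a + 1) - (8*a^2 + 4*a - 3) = -3*a^2 - 3*a + 4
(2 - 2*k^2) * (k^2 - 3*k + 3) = -2*k^4 + 6*k^3 - 4*k^2 - 6*k + 6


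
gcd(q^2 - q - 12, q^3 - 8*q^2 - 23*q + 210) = 1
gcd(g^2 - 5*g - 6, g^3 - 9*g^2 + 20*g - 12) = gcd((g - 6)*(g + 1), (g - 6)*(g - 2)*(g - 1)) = g - 6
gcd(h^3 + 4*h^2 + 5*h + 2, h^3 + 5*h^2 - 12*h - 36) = h + 2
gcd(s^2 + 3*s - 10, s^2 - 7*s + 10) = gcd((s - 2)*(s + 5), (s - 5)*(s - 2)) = s - 2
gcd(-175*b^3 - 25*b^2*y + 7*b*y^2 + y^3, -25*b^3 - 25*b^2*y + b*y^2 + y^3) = -25*b^2 + y^2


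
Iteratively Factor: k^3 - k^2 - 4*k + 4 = (k + 2)*(k^2 - 3*k + 2) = (k - 1)*(k + 2)*(k - 2)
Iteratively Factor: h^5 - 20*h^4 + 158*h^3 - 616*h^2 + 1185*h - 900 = (h - 3)*(h^4 - 17*h^3 + 107*h^2 - 295*h + 300) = (h - 5)*(h - 3)*(h^3 - 12*h^2 + 47*h - 60) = (h - 5)*(h - 4)*(h - 3)*(h^2 - 8*h + 15) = (h - 5)*(h - 4)*(h - 3)^2*(h - 5)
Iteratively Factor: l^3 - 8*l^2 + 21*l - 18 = (l - 3)*(l^2 - 5*l + 6) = (l - 3)*(l - 2)*(l - 3)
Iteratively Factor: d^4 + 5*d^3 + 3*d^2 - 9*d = (d)*(d^3 + 5*d^2 + 3*d - 9) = d*(d - 1)*(d^2 + 6*d + 9) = d*(d - 1)*(d + 3)*(d + 3)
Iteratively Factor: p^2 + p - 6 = (p + 3)*(p - 2)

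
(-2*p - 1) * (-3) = 6*p + 3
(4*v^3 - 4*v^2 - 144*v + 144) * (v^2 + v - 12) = 4*v^5 - 196*v^3 + 48*v^2 + 1872*v - 1728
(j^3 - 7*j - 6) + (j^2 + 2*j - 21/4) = j^3 + j^2 - 5*j - 45/4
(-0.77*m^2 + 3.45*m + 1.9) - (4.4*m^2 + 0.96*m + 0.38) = -5.17*m^2 + 2.49*m + 1.52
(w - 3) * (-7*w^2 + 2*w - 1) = -7*w^3 + 23*w^2 - 7*w + 3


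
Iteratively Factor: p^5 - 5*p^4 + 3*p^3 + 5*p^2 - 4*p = (p - 1)*(p^4 - 4*p^3 - p^2 + 4*p) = (p - 4)*(p - 1)*(p^3 - p) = (p - 4)*(p - 1)*(p + 1)*(p^2 - p) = p*(p - 4)*(p - 1)*(p + 1)*(p - 1)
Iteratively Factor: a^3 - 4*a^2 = (a - 4)*(a^2) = a*(a - 4)*(a)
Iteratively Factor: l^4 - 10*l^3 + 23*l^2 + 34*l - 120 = (l - 3)*(l^3 - 7*l^2 + 2*l + 40) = (l - 4)*(l - 3)*(l^2 - 3*l - 10) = (l - 4)*(l - 3)*(l + 2)*(l - 5)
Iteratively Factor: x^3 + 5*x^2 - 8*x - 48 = (x + 4)*(x^2 + x - 12) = (x + 4)^2*(x - 3)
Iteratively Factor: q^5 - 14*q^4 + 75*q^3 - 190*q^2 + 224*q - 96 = (q - 2)*(q^4 - 12*q^3 + 51*q^2 - 88*q + 48) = (q - 3)*(q - 2)*(q^3 - 9*q^2 + 24*q - 16) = (q - 4)*(q - 3)*(q - 2)*(q^2 - 5*q + 4) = (q - 4)*(q - 3)*(q - 2)*(q - 1)*(q - 4)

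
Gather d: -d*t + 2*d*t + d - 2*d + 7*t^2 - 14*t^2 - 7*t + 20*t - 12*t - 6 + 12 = d*(t - 1) - 7*t^2 + t + 6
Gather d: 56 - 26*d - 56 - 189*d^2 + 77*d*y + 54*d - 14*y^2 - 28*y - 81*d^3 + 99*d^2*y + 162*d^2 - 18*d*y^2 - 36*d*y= -81*d^3 + d^2*(99*y - 27) + d*(-18*y^2 + 41*y + 28) - 14*y^2 - 28*y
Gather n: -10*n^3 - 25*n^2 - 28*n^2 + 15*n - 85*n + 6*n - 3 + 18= -10*n^3 - 53*n^2 - 64*n + 15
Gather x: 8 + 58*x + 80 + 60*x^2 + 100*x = 60*x^2 + 158*x + 88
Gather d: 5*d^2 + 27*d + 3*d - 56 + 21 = 5*d^2 + 30*d - 35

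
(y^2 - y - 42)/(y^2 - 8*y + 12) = (y^2 - y - 42)/(y^2 - 8*y + 12)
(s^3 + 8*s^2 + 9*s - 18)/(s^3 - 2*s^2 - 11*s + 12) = (s + 6)/(s - 4)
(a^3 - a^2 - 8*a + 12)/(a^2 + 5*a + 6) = (a^2 - 4*a + 4)/(a + 2)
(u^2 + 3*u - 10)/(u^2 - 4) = (u + 5)/(u + 2)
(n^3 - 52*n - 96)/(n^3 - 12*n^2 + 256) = (n^2 + 8*n + 12)/(n^2 - 4*n - 32)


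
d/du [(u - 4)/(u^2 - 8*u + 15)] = (u^2 - 8*u - 2*(u - 4)^2 + 15)/(u^2 - 8*u + 15)^2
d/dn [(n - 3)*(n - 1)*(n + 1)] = 3*n^2 - 6*n - 1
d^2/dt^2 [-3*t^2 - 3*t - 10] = -6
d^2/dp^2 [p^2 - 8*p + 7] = 2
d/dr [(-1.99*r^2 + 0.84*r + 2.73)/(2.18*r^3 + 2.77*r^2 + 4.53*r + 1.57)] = (4.3382*r^4 - 3.6624*r^3 - 29.1957*r^2 - 21.3728*r - 11.0481)/(4.7524*r^6 + 12.0772*r^5 + 27.4237*r^4 + 31.9414*r^3 + 29.2187*r^2 + 14.2242*r + 2.4649)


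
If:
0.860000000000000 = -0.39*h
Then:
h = -2.21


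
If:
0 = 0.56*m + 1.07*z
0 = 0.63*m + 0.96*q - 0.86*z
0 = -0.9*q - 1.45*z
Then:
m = 0.00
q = 0.00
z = 0.00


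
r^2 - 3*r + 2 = (r - 2)*(r - 1)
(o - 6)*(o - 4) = o^2 - 10*o + 24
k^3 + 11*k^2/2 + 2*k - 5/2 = (k - 1/2)*(k + 1)*(k + 5)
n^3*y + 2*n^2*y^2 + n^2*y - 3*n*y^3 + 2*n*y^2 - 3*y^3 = (n - y)*(n + 3*y)*(n*y + y)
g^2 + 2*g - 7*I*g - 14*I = (g + 2)*(g - 7*I)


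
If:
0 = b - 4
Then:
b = 4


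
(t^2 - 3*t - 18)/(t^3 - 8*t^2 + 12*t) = (t + 3)/(t*(t - 2))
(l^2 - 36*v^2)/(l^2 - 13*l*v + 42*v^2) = (-l - 6*v)/(-l + 7*v)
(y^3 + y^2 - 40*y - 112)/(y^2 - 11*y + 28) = (y^2 + 8*y + 16)/(y - 4)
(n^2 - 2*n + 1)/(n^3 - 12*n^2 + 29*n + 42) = (n^2 - 2*n + 1)/(n^3 - 12*n^2 + 29*n + 42)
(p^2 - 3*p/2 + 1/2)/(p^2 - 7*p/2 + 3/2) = (p - 1)/(p - 3)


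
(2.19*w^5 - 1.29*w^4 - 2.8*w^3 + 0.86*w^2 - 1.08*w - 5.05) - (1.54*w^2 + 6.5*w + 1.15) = 2.19*w^5 - 1.29*w^4 - 2.8*w^3 - 0.68*w^2 - 7.58*w - 6.2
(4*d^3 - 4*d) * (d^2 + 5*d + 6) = 4*d^5 + 20*d^4 + 20*d^3 - 20*d^2 - 24*d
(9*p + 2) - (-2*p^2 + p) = 2*p^2 + 8*p + 2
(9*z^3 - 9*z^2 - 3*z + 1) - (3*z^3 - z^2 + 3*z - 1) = 6*z^3 - 8*z^2 - 6*z + 2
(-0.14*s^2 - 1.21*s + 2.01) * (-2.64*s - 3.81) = 0.3696*s^3 + 3.7278*s^2 - 0.6963*s - 7.6581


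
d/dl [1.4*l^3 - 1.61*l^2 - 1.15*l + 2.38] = 4.2*l^2 - 3.22*l - 1.15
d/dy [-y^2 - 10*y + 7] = -2*y - 10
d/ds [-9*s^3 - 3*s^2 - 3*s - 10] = -27*s^2 - 6*s - 3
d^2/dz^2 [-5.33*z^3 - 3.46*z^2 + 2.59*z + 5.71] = -31.98*z - 6.92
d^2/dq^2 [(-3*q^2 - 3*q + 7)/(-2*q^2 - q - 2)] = 6*(2*q^3 - 40*q^2 - 26*q + 9)/(8*q^6 + 12*q^5 + 30*q^4 + 25*q^3 + 30*q^2 + 12*q + 8)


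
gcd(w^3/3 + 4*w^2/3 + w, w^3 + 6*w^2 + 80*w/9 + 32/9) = 1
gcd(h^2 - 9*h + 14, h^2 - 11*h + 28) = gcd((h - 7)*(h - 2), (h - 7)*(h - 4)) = h - 7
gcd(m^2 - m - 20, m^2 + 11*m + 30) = 1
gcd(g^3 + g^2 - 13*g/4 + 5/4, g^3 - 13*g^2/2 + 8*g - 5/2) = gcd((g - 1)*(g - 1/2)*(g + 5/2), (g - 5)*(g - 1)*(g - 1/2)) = g^2 - 3*g/2 + 1/2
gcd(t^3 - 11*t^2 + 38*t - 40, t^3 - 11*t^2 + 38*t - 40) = t^3 - 11*t^2 + 38*t - 40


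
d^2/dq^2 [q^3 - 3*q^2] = 6*q - 6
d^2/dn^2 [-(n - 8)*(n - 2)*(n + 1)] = 18 - 6*n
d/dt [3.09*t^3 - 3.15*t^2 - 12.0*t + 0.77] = 9.27*t^2 - 6.3*t - 12.0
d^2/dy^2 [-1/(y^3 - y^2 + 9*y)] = 2*(y*(3*y - 1)*(y^2 - y + 9) - (3*y^2 - 2*y + 9)^2)/(y^3*(y^2 - y + 9)^3)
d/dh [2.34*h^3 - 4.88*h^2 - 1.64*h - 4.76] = 7.02*h^2 - 9.76*h - 1.64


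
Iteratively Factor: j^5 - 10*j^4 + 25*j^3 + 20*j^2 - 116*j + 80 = (j - 1)*(j^4 - 9*j^3 + 16*j^2 + 36*j - 80) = (j - 2)*(j - 1)*(j^3 - 7*j^2 + 2*j + 40) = (j - 4)*(j - 2)*(j - 1)*(j^2 - 3*j - 10) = (j - 4)*(j - 2)*(j - 1)*(j + 2)*(j - 5)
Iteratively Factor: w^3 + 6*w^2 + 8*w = (w + 4)*(w^2 + 2*w) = (w + 2)*(w + 4)*(w)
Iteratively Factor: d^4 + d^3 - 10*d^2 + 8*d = (d)*(d^3 + d^2 - 10*d + 8) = d*(d - 1)*(d^2 + 2*d - 8) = d*(d - 1)*(d + 4)*(d - 2)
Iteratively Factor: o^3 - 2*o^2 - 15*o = (o - 5)*(o^2 + 3*o) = (o - 5)*(o + 3)*(o)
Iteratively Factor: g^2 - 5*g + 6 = (g - 3)*(g - 2)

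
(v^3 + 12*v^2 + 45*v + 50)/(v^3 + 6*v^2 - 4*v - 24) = (v^2 + 10*v + 25)/(v^2 + 4*v - 12)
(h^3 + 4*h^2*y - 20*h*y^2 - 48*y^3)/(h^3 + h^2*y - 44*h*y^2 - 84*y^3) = (-h + 4*y)/(-h + 7*y)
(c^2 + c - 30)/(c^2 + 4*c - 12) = (c - 5)/(c - 2)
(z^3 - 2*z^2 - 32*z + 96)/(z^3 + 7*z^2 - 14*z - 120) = (z - 4)/(z + 5)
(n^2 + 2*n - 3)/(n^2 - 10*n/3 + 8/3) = 3*(n^2 + 2*n - 3)/(3*n^2 - 10*n + 8)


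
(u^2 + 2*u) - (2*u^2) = -u^2 + 2*u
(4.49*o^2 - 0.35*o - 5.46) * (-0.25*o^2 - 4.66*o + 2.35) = -1.1225*o^4 - 20.8359*o^3 + 13.5475*o^2 + 24.6211*o - 12.831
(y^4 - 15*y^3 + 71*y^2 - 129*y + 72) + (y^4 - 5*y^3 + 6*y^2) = 2*y^4 - 20*y^3 + 77*y^2 - 129*y + 72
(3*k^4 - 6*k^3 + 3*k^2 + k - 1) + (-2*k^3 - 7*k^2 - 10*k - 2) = 3*k^4 - 8*k^3 - 4*k^2 - 9*k - 3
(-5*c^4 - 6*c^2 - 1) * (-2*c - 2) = 10*c^5 + 10*c^4 + 12*c^3 + 12*c^2 + 2*c + 2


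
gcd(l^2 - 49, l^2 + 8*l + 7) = l + 7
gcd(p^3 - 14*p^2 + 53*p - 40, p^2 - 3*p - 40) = p - 8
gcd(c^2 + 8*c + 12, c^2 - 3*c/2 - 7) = c + 2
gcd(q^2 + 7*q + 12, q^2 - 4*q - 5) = 1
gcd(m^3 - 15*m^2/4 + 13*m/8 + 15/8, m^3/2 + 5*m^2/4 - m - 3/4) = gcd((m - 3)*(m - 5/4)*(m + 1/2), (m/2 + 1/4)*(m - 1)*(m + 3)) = m + 1/2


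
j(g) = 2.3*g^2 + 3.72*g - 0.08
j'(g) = 4.6*g + 3.72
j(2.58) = 24.83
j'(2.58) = 15.59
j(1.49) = 10.57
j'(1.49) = 10.57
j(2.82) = 28.70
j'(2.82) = 16.69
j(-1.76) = 0.50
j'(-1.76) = -4.38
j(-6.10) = 62.81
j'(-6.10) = -24.34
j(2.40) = 22.10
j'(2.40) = 14.76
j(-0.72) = -1.57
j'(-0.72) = 0.41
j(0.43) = 1.94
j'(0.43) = 5.70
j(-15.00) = 461.62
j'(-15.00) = -65.28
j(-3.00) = 9.46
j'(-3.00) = -10.08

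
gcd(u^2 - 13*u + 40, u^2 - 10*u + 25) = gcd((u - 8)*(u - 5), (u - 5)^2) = u - 5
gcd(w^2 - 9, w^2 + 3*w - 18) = w - 3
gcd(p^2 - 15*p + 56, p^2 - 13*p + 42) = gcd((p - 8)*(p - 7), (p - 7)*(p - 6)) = p - 7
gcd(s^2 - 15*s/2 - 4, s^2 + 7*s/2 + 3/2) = s + 1/2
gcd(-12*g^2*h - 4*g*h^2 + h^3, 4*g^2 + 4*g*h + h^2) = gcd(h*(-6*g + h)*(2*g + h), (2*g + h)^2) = 2*g + h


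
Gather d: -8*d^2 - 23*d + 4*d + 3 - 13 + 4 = -8*d^2 - 19*d - 6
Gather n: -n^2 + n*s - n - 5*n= -n^2 + n*(s - 6)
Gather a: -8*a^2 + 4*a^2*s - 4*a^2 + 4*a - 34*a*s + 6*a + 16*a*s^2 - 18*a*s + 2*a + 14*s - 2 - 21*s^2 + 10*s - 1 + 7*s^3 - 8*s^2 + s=a^2*(4*s - 12) + a*(16*s^2 - 52*s + 12) + 7*s^3 - 29*s^2 + 25*s - 3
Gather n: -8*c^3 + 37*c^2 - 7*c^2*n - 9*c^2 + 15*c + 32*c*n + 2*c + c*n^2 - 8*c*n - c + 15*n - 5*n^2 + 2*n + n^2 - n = -8*c^3 + 28*c^2 + 16*c + n^2*(c - 4) + n*(-7*c^2 + 24*c + 16)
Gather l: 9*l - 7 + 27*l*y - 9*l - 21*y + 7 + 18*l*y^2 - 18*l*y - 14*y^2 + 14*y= l*(18*y^2 + 9*y) - 14*y^2 - 7*y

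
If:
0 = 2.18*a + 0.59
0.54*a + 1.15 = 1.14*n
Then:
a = -0.27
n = 0.88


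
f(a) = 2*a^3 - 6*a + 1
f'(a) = 6*a^2 - 6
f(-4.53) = -157.74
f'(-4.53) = 117.13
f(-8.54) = -1193.43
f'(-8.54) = 431.59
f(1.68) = 0.40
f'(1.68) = 10.93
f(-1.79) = 0.27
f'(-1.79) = 13.22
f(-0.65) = 4.35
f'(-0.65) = -3.46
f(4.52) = 158.57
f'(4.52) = 116.58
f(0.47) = -1.61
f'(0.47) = -4.67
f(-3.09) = -39.47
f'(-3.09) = 51.29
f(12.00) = 3385.00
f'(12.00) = 858.00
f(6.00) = 397.00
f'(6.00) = 210.00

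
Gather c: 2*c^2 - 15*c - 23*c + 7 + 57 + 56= 2*c^2 - 38*c + 120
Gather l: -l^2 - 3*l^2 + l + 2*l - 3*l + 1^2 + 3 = 4 - 4*l^2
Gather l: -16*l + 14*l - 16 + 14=-2*l - 2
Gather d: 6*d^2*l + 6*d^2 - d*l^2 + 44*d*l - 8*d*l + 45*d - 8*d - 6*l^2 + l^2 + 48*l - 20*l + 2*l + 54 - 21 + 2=d^2*(6*l + 6) + d*(-l^2 + 36*l + 37) - 5*l^2 + 30*l + 35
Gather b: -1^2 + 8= 7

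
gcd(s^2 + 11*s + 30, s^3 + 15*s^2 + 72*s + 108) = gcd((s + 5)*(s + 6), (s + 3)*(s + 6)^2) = s + 6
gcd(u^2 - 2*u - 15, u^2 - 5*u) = u - 5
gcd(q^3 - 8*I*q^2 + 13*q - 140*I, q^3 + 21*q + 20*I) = q^2 - I*q + 20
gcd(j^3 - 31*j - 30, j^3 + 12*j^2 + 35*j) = j + 5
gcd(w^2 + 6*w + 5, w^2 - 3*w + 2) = 1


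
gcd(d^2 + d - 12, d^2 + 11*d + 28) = d + 4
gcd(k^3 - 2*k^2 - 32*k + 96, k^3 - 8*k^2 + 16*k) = k^2 - 8*k + 16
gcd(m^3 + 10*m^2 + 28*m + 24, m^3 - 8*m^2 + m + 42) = m + 2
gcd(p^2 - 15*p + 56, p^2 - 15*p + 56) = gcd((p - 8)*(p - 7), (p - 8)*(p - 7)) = p^2 - 15*p + 56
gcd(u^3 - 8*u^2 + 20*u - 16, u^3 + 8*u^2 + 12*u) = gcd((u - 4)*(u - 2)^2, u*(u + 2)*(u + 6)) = 1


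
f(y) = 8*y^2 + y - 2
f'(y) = 16*y + 1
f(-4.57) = 160.51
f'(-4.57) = -72.12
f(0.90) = 5.38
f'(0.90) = 15.40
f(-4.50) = 155.50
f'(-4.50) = -71.00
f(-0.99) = 4.85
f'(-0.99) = -14.84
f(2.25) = 40.75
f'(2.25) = 37.00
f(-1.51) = 14.73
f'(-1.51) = -23.16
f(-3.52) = 93.60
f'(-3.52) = -55.32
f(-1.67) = 18.64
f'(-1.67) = -25.72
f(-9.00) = 637.00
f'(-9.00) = -143.00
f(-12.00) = 1138.00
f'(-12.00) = -191.00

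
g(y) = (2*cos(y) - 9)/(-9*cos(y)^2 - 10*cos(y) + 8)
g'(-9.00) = 0.39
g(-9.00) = -1.12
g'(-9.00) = 0.39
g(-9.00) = -1.12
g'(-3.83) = -0.37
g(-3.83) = -1.02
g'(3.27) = 0.16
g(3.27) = -1.21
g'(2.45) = -0.36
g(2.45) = -1.02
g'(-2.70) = 0.40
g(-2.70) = -1.12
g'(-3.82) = -0.37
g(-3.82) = -1.02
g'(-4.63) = 0.79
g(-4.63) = -1.05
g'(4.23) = 0.04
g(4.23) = -0.93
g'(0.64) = 3.40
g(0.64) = 1.27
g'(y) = (-18*sin(y)*cos(y) - 10*sin(y))*(2*cos(y) - 9)/(-9*cos(y)^2 - 10*cos(y) + 8)^2 - 2*sin(y)/(-9*cos(y)^2 - 10*cos(y) + 8) = 2*(-9*cos(y)^2 + 81*cos(y) + 37)*sin(y)/(-9*sin(y)^2 + 10*cos(y) + 1)^2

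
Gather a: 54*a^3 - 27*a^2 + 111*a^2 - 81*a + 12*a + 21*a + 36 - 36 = 54*a^3 + 84*a^2 - 48*a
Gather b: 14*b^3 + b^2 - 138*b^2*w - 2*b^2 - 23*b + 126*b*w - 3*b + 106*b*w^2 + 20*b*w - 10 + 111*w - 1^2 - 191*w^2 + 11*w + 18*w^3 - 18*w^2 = 14*b^3 + b^2*(-138*w - 1) + b*(106*w^2 + 146*w - 26) + 18*w^3 - 209*w^2 + 122*w - 11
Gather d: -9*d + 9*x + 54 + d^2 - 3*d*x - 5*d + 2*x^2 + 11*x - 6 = d^2 + d*(-3*x - 14) + 2*x^2 + 20*x + 48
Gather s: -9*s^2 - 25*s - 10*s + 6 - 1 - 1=-9*s^2 - 35*s + 4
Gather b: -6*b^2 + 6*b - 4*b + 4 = -6*b^2 + 2*b + 4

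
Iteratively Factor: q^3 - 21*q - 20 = (q + 4)*(q^2 - 4*q - 5) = (q - 5)*(q + 4)*(q + 1)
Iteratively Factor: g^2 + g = (g + 1)*(g)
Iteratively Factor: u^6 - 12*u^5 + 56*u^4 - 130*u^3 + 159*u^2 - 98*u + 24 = (u - 2)*(u^5 - 10*u^4 + 36*u^3 - 58*u^2 + 43*u - 12) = (u - 2)*(u - 1)*(u^4 - 9*u^3 + 27*u^2 - 31*u + 12) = (u - 3)*(u - 2)*(u - 1)*(u^3 - 6*u^2 + 9*u - 4) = (u - 4)*(u - 3)*(u - 2)*(u - 1)*(u^2 - 2*u + 1) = (u - 4)*(u - 3)*(u - 2)*(u - 1)^2*(u - 1)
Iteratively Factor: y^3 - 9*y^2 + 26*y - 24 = (y - 3)*(y^2 - 6*y + 8) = (y - 3)*(y - 2)*(y - 4)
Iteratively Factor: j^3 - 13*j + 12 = (j - 1)*(j^2 + j - 12) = (j - 3)*(j - 1)*(j + 4)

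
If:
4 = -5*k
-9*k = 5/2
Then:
No Solution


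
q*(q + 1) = q^2 + q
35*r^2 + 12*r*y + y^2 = (5*r + y)*(7*r + y)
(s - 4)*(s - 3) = s^2 - 7*s + 12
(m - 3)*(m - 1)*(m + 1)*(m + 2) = m^4 - m^3 - 7*m^2 + m + 6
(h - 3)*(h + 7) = h^2 + 4*h - 21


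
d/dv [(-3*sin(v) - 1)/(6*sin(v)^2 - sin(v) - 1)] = 2*cos(v)/(2*sin(v) - 1)^2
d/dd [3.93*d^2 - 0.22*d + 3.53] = 7.86*d - 0.22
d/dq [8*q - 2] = 8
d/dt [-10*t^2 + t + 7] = 1 - 20*t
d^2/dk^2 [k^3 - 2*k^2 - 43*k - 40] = 6*k - 4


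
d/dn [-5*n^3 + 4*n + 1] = 4 - 15*n^2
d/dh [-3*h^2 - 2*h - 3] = -6*h - 2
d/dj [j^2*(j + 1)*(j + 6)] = j*(4*j^2 + 21*j + 12)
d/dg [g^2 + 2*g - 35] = 2*g + 2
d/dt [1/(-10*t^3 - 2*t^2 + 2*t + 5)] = 2*(15*t^2 + 2*t - 1)/(10*t^3 + 2*t^2 - 2*t - 5)^2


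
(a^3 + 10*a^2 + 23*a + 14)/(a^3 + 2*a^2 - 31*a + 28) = (a^2 + 3*a + 2)/(a^2 - 5*a + 4)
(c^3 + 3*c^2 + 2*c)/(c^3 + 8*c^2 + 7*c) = (c + 2)/(c + 7)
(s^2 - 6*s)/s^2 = (s - 6)/s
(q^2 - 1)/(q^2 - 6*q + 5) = (q + 1)/(q - 5)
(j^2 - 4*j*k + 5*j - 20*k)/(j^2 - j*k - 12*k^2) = (j + 5)/(j + 3*k)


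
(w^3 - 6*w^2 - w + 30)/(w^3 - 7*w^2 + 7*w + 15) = (w + 2)/(w + 1)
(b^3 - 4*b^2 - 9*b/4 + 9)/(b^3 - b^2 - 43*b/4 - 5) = (4*b^2 - 9)/(4*b^2 + 12*b + 5)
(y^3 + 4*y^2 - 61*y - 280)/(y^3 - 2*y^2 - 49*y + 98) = (y^2 - 3*y - 40)/(y^2 - 9*y + 14)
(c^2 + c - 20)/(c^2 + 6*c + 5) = (c - 4)/(c + 1)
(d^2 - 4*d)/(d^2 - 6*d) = (d - 4)/(d - 6)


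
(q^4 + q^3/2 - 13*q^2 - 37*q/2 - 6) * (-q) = -q^5 - q^4/2 + 13*q^3 + 37*q^2/2 + 6*q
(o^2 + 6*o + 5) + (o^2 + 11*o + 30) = 2*o^2 + 17*o + 35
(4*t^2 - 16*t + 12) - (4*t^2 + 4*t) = 12 - 20*t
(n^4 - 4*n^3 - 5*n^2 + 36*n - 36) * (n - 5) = n^5 - 9*n^4 + 15*n^3 + 61*n^2 - 216*n + 180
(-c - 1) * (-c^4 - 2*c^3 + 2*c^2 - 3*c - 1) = c^5 + 3*c^4 + c^2 + 4*c + 1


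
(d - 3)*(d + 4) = d^2 + d - 12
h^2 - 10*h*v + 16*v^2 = (h - 8*v)*(h - 2*v)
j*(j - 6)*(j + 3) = j^3 - 3*j^2 - 18*j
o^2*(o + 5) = o^3 + 5*o^2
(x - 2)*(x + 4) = x^2 + 2*x - 8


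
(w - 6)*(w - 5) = w^2 - 11*w + 30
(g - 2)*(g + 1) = g^2 - g - 2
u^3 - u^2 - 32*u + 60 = (u - 5)*(u - 2)*(u + 6)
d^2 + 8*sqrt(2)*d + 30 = (d + 3*sqrt(2))*(d + 5*sqrt(2))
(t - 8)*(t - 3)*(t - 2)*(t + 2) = t^4 - 11*t^3 + 20*t^2 + 44*t - 96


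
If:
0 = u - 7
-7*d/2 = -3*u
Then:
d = 6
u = 7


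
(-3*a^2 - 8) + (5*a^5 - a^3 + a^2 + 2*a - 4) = 5*a^5 - a^3 - 2*a^2 + 2*a - 12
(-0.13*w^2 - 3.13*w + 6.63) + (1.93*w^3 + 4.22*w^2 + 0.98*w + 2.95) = 1.93*w^3 + 4.09*w^2 - 2.15*w + 9.58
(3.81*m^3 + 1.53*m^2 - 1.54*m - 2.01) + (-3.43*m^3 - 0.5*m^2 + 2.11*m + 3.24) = 0.38*m^3 + 1.03*m^2 + 0.57*m + 1.23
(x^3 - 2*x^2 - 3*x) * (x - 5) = x^4 - 7*x^3 + 7*x^2 + 15*x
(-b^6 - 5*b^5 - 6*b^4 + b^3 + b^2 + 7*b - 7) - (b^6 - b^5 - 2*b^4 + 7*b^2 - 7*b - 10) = -2*b^6 - 4*b^5 - 4*b^4 + b^3 - 6*b^2 + 14*b + 3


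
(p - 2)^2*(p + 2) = p^3 - 2*p^2 - 4*p + 8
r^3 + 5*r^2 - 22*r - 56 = (r - 4)*(r + 2)*(r + 7)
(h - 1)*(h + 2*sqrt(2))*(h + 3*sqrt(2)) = h^3 - h^2 + 5*sqrt(2)*h^2 - 5*sqrt(2)*h + 12*h - 12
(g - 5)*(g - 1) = g^2 - 6*g + 5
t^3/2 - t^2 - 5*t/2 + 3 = (t/2 + 1)*(t - 3)*(t - 1)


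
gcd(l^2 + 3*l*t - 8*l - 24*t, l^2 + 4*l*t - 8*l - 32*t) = l - 8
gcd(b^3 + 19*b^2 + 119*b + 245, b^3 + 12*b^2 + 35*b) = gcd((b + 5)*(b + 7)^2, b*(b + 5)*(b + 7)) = b^2 + 12*b + 35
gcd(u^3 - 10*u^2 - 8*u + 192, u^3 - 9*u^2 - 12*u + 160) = u^2 - 4*u - 32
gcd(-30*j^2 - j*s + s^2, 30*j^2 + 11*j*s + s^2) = 5*j + s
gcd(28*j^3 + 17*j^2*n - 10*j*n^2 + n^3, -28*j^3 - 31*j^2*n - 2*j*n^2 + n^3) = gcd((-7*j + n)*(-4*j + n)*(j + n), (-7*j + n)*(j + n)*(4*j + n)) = 7*j^2 + 6*j*n - n^2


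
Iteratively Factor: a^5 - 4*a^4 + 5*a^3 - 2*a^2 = (a)*(a^4 - 4*a^3 + 5*a^2 - 2*a) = a^2*(a^3 - 4*a^2 + 5*a - 2) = a^2*(a - 2)*(a^2 - 2*a + 1) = a^2*(a - 2)*(a - 1)*(a - 1)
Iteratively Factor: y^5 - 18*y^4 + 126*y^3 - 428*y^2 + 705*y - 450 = (y - 2)*(y^4 - 16*y^3 + 94*y^2 - 240*y + 225) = (y - 3)*(y - 2)*(y^3 - 13*y^2 + 55*y - 75) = (y - 5)*(y - 3)*(y - 2)*(y^2 - 8*y + 15) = (y - 5)^2*(y - 3)*(y - 2)*(y - 3)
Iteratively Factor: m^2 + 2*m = (m)*(m + 2)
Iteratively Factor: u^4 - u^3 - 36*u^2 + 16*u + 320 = (u + 4)*(u^3 - 5*u^2 - 16*u + 80) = (u - 5)*(u + 4)*(u^2 - 16) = (u - 5)*(u - 4)*(u + 4)*(u + 4)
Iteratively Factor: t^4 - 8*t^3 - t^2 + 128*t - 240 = (t - 5)*(t^3 - 3*t^2 - 16*t + 48) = (t - 5)*(t + 4)*(t^2 - 7*t + 12) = (t - 5)*(t - 4)*(t + 4)*(t - 3)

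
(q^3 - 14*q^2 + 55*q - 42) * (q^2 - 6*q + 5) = q^5 - 20*q^4 + 144*q^3 - 442*q^2 + 527*q - 210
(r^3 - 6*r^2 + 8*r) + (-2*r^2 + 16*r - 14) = r^3 - 8*r^2 + 24*r - 14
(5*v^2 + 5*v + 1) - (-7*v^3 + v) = 7*v^3 + 5*v^2 + 4*v + 1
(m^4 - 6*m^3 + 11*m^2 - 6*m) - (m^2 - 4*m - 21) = m^4 - 6*m^3 + 10*m^2 - 2*m + 21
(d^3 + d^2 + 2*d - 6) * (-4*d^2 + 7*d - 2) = -4*d^5 + 3*d^4 - 3*d^3 + 36*d^2 - 46*d + 12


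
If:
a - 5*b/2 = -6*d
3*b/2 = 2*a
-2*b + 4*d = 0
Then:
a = 0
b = 0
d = 0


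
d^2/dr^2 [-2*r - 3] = 0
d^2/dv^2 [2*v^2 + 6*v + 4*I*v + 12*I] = 4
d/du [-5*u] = -5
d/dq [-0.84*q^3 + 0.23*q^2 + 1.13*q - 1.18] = -2.52*q^2 + 0.46*q + 1.13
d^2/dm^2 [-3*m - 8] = 0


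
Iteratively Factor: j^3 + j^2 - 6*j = (j + 3)*(j^2 - 2*j) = (j - 2)*(j + 3)*(j)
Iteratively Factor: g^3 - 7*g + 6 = (g - 2)*(g^2 + 2*g - 3) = (g - 2)*(g - 1)*(g + 3)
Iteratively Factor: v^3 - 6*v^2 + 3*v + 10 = (v - 2)*(v^2 - 4*v - 5) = (v - 5)*(v - 2)*(v + 1)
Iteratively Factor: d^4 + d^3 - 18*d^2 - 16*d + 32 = (d + 2)*(d^3 - d^2 - 16*d + 16) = (d - 4)*(d + 2)*(d^2 + 3*d - 4) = (d - 4)*(d + 2)*(d + 4)*(d - 1)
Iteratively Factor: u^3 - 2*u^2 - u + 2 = (u + 1)*(u^2 - 3*u + 2) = (u - 1)*(u + 1)*(u - 2)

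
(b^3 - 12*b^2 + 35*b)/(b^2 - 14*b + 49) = b*(b - 5)/(b - 7)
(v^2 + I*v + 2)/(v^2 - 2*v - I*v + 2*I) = (v + 2*I)/(v - 2)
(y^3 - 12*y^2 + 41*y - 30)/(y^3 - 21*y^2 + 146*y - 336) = (y^2 - 6*y + 5)/(y^2 - 15*y + 56)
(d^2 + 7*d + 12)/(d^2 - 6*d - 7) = (d^2 + 7*d + 12)/(d^2 - 6*d - 7)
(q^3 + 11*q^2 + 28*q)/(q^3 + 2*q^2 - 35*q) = (q + 4)/(q - 5)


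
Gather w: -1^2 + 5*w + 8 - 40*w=7 - 35*w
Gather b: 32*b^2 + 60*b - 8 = 32*b^2 + 60*b - 8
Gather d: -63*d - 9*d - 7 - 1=-72*d - 8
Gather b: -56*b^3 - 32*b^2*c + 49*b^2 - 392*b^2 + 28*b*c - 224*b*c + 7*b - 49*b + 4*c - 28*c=-56*b^3 + b^2*(-32*c - 343) + b*(-196*c - 42) - 24*c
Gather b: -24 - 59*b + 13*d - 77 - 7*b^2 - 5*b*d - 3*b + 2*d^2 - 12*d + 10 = -7*b^2 + b*(-5*d - 62) + 2*d^2 + d - 91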